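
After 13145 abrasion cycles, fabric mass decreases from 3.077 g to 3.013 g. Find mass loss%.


Formula: Mass loss% = ((m_before - m_after) / m_before) * 100
Step 1: Mass loss = 3.077 - 3.013 = 0.064 g
Step 2: Ratio = 0.064 / 3.077 = 0.0207995
Step 3: Mass loss% = 0.0207995 * 100 = 2.07995% ≈ 2.08%

2.08%


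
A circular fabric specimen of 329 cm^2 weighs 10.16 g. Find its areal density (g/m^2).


Formula: GSM = mass_g / area_m2
Step 1: Convert area: 329 cm^2 = 329 / 10000 = 0.0329 m^2
Step 2: GSM = 10.16 g / 0.0329 m^2 = 308.8 g/m^2

308.8 g/m^2


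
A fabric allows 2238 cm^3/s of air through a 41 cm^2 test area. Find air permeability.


Formula: Air Permeability = Airflow / Test Area
AP = 2238 cm^3/s / 41 cm^2
AP = 54.6 cm^3/s/cm^2

54.6 cm^3/s/cm^2


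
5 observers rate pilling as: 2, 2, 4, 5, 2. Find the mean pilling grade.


Formula: Mean = sum / count
Sum = 2 + 2 + 4 + 5 + 2 = 15
Mean = 15 / 5 = 3.0

3.0


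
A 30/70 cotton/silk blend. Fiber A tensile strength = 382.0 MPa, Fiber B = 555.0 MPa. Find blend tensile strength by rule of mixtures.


Formula: Blend property = (fraction_A * property_A) + (fraction_B * property_B)
Step 1: Contribution A = 30/100 * 382.0 MPa = 114.6 MPa
Step 2: Contribution B = 70/100 * 555.0 MPa = 388.5 MPa
Step 3: Blend tensile strength = 114.6 + 388.5 = 503.1 MPa

503.1 MPa


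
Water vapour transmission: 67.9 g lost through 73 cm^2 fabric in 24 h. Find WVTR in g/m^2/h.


Formula: WVTR = mass_loss / (area * time)
Step 1: Convert area: 73 cm^2 = 0.0073 m^2
Step 2: WVTR = 67.9 g / (0.0073 m^2 * 24 h)
Step 3: WVTR = 67.9 / 0.1752 = 387.6 g/m^2/h

387.6 g/m^2/h


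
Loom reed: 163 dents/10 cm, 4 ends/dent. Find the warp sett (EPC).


Formula: EPC = (dents per 10 cm * ends per dent) / 10
Step 1: Total ends per 10 cm = 163 * 4 = 652
Step 2: EPC = 652 / 10 = 65.2 ends/cm

65.2 ends/cm


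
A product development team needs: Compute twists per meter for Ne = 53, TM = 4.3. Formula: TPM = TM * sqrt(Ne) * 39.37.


Formula: TPM = TM * sqrt(Ne) * 39.37
Step 1: sqrt(Ne) = sqrt(53) = 7.2801
Step 2: TM * sqrt(Ne) = 4.3 * 7.2801 = 31.3044
Step 3: TPM = 31.3044 * 39.37 = 1232 twists/m

1232 twists/m


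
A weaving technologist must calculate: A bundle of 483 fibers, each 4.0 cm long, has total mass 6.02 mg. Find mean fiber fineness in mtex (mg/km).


Formula: fineness (mtex) = mass (mg) / total length (km) = (mass_mg / total_length_m) * 1000
Step 1: Convert fiber length: 4.0 cm = 0.04 m
Step 2: Total fiber length = 483 * 0.04 = 19.32 m
Step 3: Linear density = 6.02 mg / 19.32 m = 0.3116 mg/m
Step 4: fineness = 0.3116 * 1000 = 311.6 mtex

311.6 mtex


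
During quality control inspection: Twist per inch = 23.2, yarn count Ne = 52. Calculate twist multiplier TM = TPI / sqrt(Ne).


Formula: TM = TPI / sqrt(Ne)
Step 1: sqrt(Ne) = sqrt(52) = 7.2111
Step 2: TM = 23.2 / 7.2111 = 3.22

3.22 TM


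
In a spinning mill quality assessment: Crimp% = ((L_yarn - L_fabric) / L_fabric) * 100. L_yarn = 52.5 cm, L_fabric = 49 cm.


Formula: Crimp% = ((L_yarn - L_fabric) / L_fabric) * 100
Step 1: Extension = 52.5 - 49 = 3.5 cm
Step 2: Crimp% = (3.5 / 49) * 100
Step 3: Crimp% = 0.071429 * 100 = 7.1429% ≈ 7.1%

7.1%


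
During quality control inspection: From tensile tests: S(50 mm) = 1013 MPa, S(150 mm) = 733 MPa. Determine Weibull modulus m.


Formula: m = ln(L1/L2) / ln(S2/S1)
Step 1: ln(L1/L2) = ln(50/150) = -1.09861
Step 2: S2/S1 = 733/1013 = 0.72359
Step 3: ln(S2/S1) = ln(0.72359) = -0.32353
Step 4: m = -1.09861 / -0.32353 = 3.40

3.40 (Weibull m)


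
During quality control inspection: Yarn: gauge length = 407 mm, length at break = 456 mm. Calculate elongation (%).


Formula: Elongation (%) = ((L_break - L0) / L0) * 100
Step 1: Extension = 456 - 407 = 49 mm
Step 2: Elongation = (49 / 407) * 100
Step 3: Elongation = 0.120393 * 100 = 12.0393% ≈ 12.0%

12.0%


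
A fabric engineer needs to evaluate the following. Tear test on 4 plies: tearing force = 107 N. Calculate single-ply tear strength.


Formula: Per-ply strength = Total force / Number of plies
Per-ply = 107 N / 4
Per-ply = 26.75 N

26.75 N


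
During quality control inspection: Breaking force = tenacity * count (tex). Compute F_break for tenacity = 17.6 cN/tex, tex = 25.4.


Formula: Breaking force = Tenacity * Linear density
F = 17.6 cN/tex * 25.4 tex
F = 447.04 cN

447.04 cN


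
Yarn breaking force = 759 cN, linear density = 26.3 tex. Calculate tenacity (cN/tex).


Formula: Tenacity = Breaking force / Linear density
Tenacity = 759 cN / 26.3 tex
Tenacity = 28.86 cN/tex

28.86 cN/tex


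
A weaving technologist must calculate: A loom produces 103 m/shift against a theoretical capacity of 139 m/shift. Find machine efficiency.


Formula: Efficiency% = (Actual output / Theoretical output) * 100
Efficiency% = (103 / 139) * 100
Efficiency% = 0.741007 * 100 = 74.1007% ≈ 74.1%

74.1%


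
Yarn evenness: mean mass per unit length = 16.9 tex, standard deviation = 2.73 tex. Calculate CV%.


Formula: CV% = (standard deviation / mean) * 100
Step 1: Ratio = 2.73 / 16.9 = 0.161538
Step 2: CV% = 0.161538 * 100 = 16.1538% ≈ 16.2%

16.2%


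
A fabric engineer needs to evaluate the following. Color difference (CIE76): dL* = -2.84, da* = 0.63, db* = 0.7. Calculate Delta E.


Formula: Delta E = sqrt(dL*^2 + da*^2 + db*^2)
Step 1: dL*^2 = (-2.84)^2 = 8.0656
Step 2: da*^2 = 0.63^2 = 0.3969
Step 3: db*^2 = 0.7^2 = 0.49
Step 4: Sum = 8.0656 + 0.3969 + 0.49 = 8.9525
Step 5: Delta E = sqrt(8.9525) = 2.99

2.99 Delta E


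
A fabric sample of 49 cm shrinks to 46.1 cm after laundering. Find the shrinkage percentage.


Formula: Shrinkage% = ((L_before - L_after) / L_before) * 100
Step 1: Shrinkage = 49 - 46.1 = 2.9 cm
Step 2: Shrinkage% = (2.9 / 49) * 100
Step 3: Shrinkage% = 0.059184 * 100 = 5.9184% ≈ 5.9%

5.9%


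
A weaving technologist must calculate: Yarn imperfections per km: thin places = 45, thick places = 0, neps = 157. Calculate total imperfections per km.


Formula: Total = thin places + thick places + neps
Total = 45 + 0 + 157
Total = 202 imperfections/km

202 imperfections/km


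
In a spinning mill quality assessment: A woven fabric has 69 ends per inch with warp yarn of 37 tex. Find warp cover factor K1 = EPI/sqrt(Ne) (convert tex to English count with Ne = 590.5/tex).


Formula: K1 = EPI / sqrt(Ne), with Ne = 590.5 / tex_warp
Step 1: Ne = 590.5 / 37 = 15.959
Step 2: sqrt(Ne) = sqrt(15.959) = 3.9949
Step 3: K1 = 69 / 3.9949 = 17.3

17.3


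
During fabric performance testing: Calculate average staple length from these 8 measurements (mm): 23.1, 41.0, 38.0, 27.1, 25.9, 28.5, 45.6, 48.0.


Formula: Mean = sum of lengths / count
Sum = 23.1 + 41.0 + 38.0 + 27.1 + 25.9 + 28.5 + 45.6 + 48.0
Sum = 277.2 mm
Mean = 277.2 / 8 = 34.65 mm

34.65 mm


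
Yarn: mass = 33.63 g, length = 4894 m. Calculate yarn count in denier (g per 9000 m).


Formula: den = (mass_g / length_m) * 9000
Substituting: den = (33.63 / 4894) * 9000
Intermediate: 33.63 / 4894 = 0.00687168 g/m
den = 0.00687168 * 9000 = 61.8 denier

61.8 denier


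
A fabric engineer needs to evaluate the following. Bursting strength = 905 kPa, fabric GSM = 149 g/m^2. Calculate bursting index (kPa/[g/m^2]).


Formula: Bursting Index = Bursting Strength / Fabric GSM
BI = 905 kPa / 149 g/m^2
BI = 6.074 kPa/(g/m^2)

6.074 kPa/(g/m^2)


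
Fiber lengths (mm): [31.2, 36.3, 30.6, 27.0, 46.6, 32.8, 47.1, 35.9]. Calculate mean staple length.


Formula: Mean = sum of lengths / count
Sum = 31.2 + 36.3 + 30.6 + 27.0 + 46.6 + 32.8 + 47.1 + 35.9
Sum = 287.5 mm
Mean = 287.5 / 8 = 35.94 mm

35.94 mm


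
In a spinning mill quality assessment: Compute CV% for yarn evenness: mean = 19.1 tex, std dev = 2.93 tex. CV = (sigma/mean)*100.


Formula: CV% = (standard deviation / mean) * 100
Step 1: Ratio = 2.93 / 19.1 = 0.153403
Step 2: CV% = 0.153403 * 100 = 15.3403% ≈ 15.3%

15.3%


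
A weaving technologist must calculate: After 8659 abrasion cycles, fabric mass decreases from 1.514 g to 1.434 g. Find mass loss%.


Formula: Mass loss% = ((m_before - m_after) / m_before) * 100
Step 1: Mass loss = 1.514 - 1.434 = 0.08 g
Step 2: Ratio = 0.08 / 1.514 = 0.0528402
Step 3: Mass loss% = 0.0528402 * 100 = 5.28402% ≈ 5.28%

5.28%


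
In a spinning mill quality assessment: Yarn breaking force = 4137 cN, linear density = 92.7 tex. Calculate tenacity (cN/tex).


Formula: Tenacity = Breaking force / Linear density
Tenacity = 4137 cN / 92.7 tex
Tenacity = 44.63 cN/tex

44.63 cN/tex


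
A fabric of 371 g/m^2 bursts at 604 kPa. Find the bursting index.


Formula: Bursting Index = Bursting Strength / Fabric GSM
BI = 604 kPa / 371 g/m^2
BI = 1.628 kPa/(g/m^2)

1.628 kPa/(g/m^2)


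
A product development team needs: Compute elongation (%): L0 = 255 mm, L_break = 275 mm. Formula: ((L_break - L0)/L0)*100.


Formula: Elongation (%) = ((L_break - L0) / L0) * 100
Step 1: Extension = 275 - 255 = 20 mm
Step 2: Elongation = (20 / 255) * 100
Step 3: Elongation = 0.078431 * 100 = 7.8431% ≈ 7.8%

7.8%


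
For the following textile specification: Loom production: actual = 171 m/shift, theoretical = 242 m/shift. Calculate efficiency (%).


Formula: Efficiency% = (Actual output / Theoretical output) * 100
Efficiency% = (171 / 242) * 100
Efficiency% = 0.706612 * 100 = 70.6612% ≈ 70.7%

70.7%


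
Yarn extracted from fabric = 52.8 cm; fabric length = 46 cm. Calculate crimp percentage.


Formula: Crimp% = ((L_yarn - L_fabric) / L_fabric) * 100
Step 1: Extension = 52.8 - 46 = 6.8 cm
Step 2: Crimp% = (6.8 / 46) * 100
Step 3: Crimp% = 0.147826 * 100 = 14.7826% ≈ 14.8%

14.8%


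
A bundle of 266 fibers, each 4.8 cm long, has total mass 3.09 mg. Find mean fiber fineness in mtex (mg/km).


Formula: fineness (mtex) = mass (mg) / total length (km) = (mass_mg / total_length_m) * 1000
Step 1: Convert fiber length: 4.8 cm = 0.048 m
Step 2: Total fiber length = 266 * 0.048 = 12.768 m
Step 3: Linear density = 3.09 mg / 12.768 m = 0.2420 mg/m
Step 4: fineness = 0.2420 * 1000 = 242.0 mtex

242.0 mtex


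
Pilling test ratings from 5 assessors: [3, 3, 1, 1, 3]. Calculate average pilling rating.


Formula: Mean = sum / count
Sum = 3 + 3 + 1 + 1 + 3 = 11
Mean = 11 / 5 = 2.2

2.2


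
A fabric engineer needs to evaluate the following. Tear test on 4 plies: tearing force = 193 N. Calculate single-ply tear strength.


Formula: Per-ply strength = Total force / Number of plies
Per-ply = 193 N / 4
Per-ply = 48.25 N

48.25 N


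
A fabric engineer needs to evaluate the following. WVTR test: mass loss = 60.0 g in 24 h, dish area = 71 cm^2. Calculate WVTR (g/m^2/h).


Formula: WVTR = mass_loss / (area * time)
Step 1: Convert area: 71 cm^2 = 0.0071 m^2
Step 2: WVTR = 60.0 g / (0.0071 m^2 * 24 h)
Step 3: WVTR = 60.0 / 0.1704 = 352.1 g/m^2/h

352.1 g/m^2/h


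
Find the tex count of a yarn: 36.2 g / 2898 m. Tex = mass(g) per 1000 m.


Formula: Tex = (mass_g / length_m) * 1000
Substituting: Tex = (36.2 / 2898) * 1000
Intermediate: 36.2 / 2898 = 0.01249137 g/m
Tex = 0.01249137 * 1000 = 12.49 tex

12.49 tex


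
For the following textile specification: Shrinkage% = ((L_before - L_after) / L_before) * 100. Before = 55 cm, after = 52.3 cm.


Formula: Shrinkage% = ((L_before - L_after) / L_before) * 100
Step 1: Shrinkage = 55 - 52.3 = 2.7 cm
Step 2: Shrinkage% = (2.7 / 55) * 100
Step 3: Shrinkage% = 0.049091 * 100 = 4.9091% ≈ 4.9%

4.9%


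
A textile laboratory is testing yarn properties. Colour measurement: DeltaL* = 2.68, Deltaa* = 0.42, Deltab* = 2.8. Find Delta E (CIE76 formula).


Formula: Delta E = sqrt(dL*^2 + da*^2 + db*^2)
Step 1: dL*^2 = 2.68^2 = 7.1824
Step 2: da*^2 = 0.42^2 = 0.1764
Step 3: db*^2 = 2.8^2 = 7.84
Step 4: Sum = 7.1824 + 0.1764 + 7.84 = 15.1988
Step 5: Delta E = sqrt(15.1988) = 3.9

3.9 Delta E


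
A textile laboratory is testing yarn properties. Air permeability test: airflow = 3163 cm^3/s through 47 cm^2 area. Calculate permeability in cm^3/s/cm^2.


Formula: Air Permeability = Airflow / Test Area
AP = 3163 cm^3/s / 47 cm^2
AP = 67.3 cm^3/s/cm^2

67.3 cm^3/s/cm^2


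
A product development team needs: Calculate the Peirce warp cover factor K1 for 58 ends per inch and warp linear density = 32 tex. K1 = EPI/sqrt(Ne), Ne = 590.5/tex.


Formula: K1 = EPI / sqrt(Ne), with Ne = 590.5 / tex_warp
Step 1: Ne = 590.5 / 32 = 18.453
Step 2: sqrt(Ne) = sqrt(18.453) = 4.2957
Step 3: K1 = 58 / 4.2957 = 13.5

13.5


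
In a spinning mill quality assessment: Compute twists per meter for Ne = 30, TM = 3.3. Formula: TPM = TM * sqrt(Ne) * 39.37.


Formula: TPM = TM * sqrt(Ne) * 39.37
Step 1: sqrt(Ne) = sqrt(30) = 5.4772
Step 2: TM * sqrt(Ne) = 3.3 * 5.4772 = 18.0748
Step 3: TPM = 18.0748 * 39.37 = 712 twists/m

712 twists/m


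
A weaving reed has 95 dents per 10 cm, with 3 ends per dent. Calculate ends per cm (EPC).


Formula: EPC = (dents per 10 cm * ends per dent) / 10
Step 1: Total ends per 10 cm = 95 * 3 = 285
Step 2: EPC = 285 / 10 = 28.5 ends/cm

28.5 ends/cm


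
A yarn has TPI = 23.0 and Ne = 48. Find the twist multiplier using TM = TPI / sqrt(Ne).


Formula: TM = TPI / sqrt(Ne)
Step 1: sqrt(Ne) = sqrt(48) = 6.9282
Step 2: TM = 23.0 / 6.9282 = 3.32

3.32 TM


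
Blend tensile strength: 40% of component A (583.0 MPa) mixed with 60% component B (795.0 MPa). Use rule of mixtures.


Formula: Blend property = (fraction_A * property_A) + (fraction_B * property_B)
Step 1: Contribution A = 40/100 * 583.0 MPa = 233.2 MPa
Step 2: Contribution B = 60/100 * 795.0 MPa = 477.0 MPa
Step 3: Blend tensile strength = 233.2 + 477.0 = 710.2 MPa

710.2 MPa


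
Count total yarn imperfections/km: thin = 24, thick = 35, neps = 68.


Formula: Total = thin places + thick places + neps
Total = 24 + 35 + 68
Total = 127 imperfections/km

127 imperfections/km


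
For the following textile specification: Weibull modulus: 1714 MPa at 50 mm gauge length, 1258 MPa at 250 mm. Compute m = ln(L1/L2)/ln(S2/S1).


Formula: m = ln(L1/L2) / ln(S2/S1)
Step 1: ln(L1/L2) = ln(50/250) = -1.60944
Step 2: S2/S1 = 1258/1714 = 0.73396
Step 3: ln(S2/S1) = ln(0.73396) = -0.30930
Step 4: m = -1.60944 / -0.30930 = 5.20

5.20 (Weibull m)


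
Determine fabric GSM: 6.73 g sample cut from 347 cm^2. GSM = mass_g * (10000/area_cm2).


Formula: GSM = mass_g / area_m2
Step 1: Convert area: 347 cm^2 = 347 / 10000 = 0.0347 m^2
Step 2: GSM = 6.73 g / 0.0347 m^2 = 193.9 g/m^2

193.9 g/m^2


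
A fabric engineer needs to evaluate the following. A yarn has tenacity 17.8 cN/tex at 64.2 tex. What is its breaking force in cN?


Formula: Breaking force = Tenacity * Linear density
F = 17.8 cN/tex * 64.2 tex
F = 1142.76 cN

1142.76 cN


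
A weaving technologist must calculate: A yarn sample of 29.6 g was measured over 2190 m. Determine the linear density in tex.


Formula: Tex = (mass_g / length_m) * 1000
Substituting: Tex = (29.6 / 2190) * 1000
Intermediate: 29.6 / 2190 = 0.01351598 g/m
Tex = 0.01351598 * 1000 = 13.52 tex

13.52 tex


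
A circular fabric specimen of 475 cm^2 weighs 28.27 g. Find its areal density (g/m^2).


Formula: GSM = mass_g / area_m2
Step 1: Convert area: 475 cm^2 = 475 / 10000 = 0.0475 m^2
Step 2: GSM = 28.27 g / 0.0475 m^2 = 595.2 g/m^2

595.2 g/m^2


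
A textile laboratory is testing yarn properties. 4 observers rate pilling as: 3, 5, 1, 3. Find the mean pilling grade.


Formula: Mean = sum / count
Sum = 3 + 5 + 1 + 3 = 12
Mean = 12 / 4 = 3.0

3.0


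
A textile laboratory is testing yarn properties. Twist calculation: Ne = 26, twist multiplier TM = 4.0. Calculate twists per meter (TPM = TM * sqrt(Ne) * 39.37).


Formula: TPM = TM * sqrt(Ne) * 39.37
Step 1: sqrt(Ne) = sqrt(26) = 5.099
Step 2: TM * sqrt(Ne) = 4.0 * 5.099 = 20.396
Step 3: TPM = 20.396 * 39.37 = 803 twists/m

803 twists/m


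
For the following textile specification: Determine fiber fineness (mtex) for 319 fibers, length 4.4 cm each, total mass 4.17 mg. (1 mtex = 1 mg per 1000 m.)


Formula: fineness (mtex) = mass (mg) / total length (km) = (mass_mg / total_length_m) * 1000
Step 1: Convert fiber length: 4.4 cm = 0.044 m
Step 2: Total fiber length = 319 * 0.044 = 14.036 m
Step 3: Linear density = 4.17 mg / 14.036 m = 0.2971 mg/m
Step 4: fineness = 0.2971 * 1000 = 297.1 mtex

297.1 mtex


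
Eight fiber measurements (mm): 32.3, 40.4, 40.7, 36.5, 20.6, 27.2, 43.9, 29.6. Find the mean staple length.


Formula: Mean = sum of lengths / count
Sum = 32.3 + 40.4 + 40.7 + 36.5 + 20.6 + 27.2 + 43.9 + 29.6
Sum = 271.2 mm
Mean = 271.2 / 8 = 33.90 mm

33.90 mm


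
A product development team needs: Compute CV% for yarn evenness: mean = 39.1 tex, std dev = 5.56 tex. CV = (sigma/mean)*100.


Formula: CV% = (standard deviation / mean) * 100
Step 1: Ratio = 5.56 / 39.1 = 0.142199
Step 2: CV% = 0.142199 * 100 = 14.2199% ≈ 14.2%

14.2%


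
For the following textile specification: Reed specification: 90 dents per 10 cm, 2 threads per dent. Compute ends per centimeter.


Formula: EPC = (dents per 10 cm * ends per dent) / 10
Step 1: Total ends per 10 cm = 90 * 2 = 180
Step 2: EPC = 180 / 10 = 18.0 ends/cm

18.0 ends/cm


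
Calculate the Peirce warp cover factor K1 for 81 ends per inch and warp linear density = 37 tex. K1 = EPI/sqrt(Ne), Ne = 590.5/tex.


Formula: K1 = EPI / sqrt(Ne), with Ne = 590.5 / tex_warp
Step 1: Ne = 590.5 / 37 = 15.959
Step 2: sqrt(Ne) = sqrt(15.959) = 3.9949
Step 3: K1 = 81 / 3.9949 = 20.3

20.3


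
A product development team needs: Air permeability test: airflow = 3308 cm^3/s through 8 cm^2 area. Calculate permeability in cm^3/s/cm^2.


Formula: Air Permeability = Airflow / Test Area
AP = 3308 cm^3/s / 8 cm^2
AP = 413.5 cm^3/s/cm^2

413.5 cm^3/s/cm^2


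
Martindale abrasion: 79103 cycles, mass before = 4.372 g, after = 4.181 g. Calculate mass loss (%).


Formula: Mass loss% = ((m_before - m_after) / m_before) * 100
Step 1: Mass loss = 4.372 - 4.181 = 0.191 g
Step 2: Ratio = 0.191 / 4.372 = 0.0436871
Step 3: Mass loss% = 0.0436871 * 100 = 4.36871% ≈ 4.37%

4.37%


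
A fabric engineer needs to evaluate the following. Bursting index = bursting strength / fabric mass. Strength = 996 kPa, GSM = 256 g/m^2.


Formula: Bursting Index = Bursting Strength / Fabric GSM
BI = 996 kPa / 256 g/m^2
BI = 3.891 kPa/(g/m^2)

3.891 kPa/(g/m^2)


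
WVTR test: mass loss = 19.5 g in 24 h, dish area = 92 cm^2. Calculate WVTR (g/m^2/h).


Formula: WVTR = mass_loss / (area * time)
Step 1: Convert area: 92 cm^2 = 0.0092 m^2
Step 2: WVTR = 19.5 g / (0.0092 m^2 * 24 h)
Step 3: WVTR = 19.5 / 0.2208 = 88.3 g/m^2/h

88.3 g/m^2/h


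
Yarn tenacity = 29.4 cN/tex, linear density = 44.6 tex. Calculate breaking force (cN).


Formula: Breaking force = Tenacity * Linear density
F = 29.4 cN/tex * 44.6 tex
F = 1311.24 cN

1311.24 cN


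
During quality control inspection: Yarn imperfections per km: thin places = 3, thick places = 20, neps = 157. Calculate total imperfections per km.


Formula: Total = thin places + thick places + neps
Total = 3 + 20 + 157
Total = 180 imperfections/km

180 imperfections/km


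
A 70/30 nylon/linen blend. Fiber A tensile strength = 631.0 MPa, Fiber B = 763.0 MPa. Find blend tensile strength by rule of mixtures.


Formula: Blend property = (fraction_A * property_A) + (fraction_B * property_B)
Step 1: Contribution A = 70/100 * 631.0 MPa = 441.7 MPa
Step 2: Contribution B = 30/100 * 763.0 MPa = 228.9 MPa
Step 3: Blend tensile strength = 441.7 + 228.9 = 670.6 MPa

670.6 MPa


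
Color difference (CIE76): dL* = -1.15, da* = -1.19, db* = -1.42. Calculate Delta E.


Formula: Delta E = sqrt(dL*^2 + da*^2 + db*^2)
Step 1: dL*^2 = (-1.15)^2 = 1.3225
Step 2: da*^2 = (-1.19)^2 = 1.4161
Step 3: db*^2 = (-1.42)^2 = 2.0164
Step 4: Sum = 1.3225 + 1.4161 + 2.0164 = 4.755
Step 5: Delta E = sqrt(4.755) = 2.18

2.18 Delta E


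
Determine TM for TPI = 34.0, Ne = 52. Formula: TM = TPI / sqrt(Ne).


Formula: TM = TPI / sqrt(Ne)
Step 1: sqrt(Ne) = sqrt(52) = 7.2111
Step 2: TM = 34.0 / 7.2111 = 4.71

4.71 TM


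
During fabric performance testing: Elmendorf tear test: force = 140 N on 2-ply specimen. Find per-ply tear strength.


Formula: Per-ply strength = Total force / Number of plies
Per-ply = 140 N / 2
Per-ply = 70 N

70 N


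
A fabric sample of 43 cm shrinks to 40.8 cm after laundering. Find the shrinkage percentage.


Formula: Shrinkage% = ((L_before - L_after) / L_before) * 100
Step 1: Shrinkage = 43 - 40.8 = 2.2 cm
Step 2: Shrinkage% = (2.2 / 43) * 100
Step 3: Shrinkage% = 0.051163 * 100 = 5.1163% ≈ 5.1%

5.1%


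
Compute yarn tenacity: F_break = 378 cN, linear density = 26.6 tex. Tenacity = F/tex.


Formula: Tenacity = Breaking force / Linear density
Tenacity = 378 cN / 26.6 tex
Tenacity = 14.21 cN/tex

14.21 cN/tex


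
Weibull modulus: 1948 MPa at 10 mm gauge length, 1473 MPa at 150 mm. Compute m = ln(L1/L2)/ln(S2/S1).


Formula: m = ln(L1/L2) / ln(S2/S1)
Step 1: ln(L1/L2) = ln(10/150) = -2.70805
Step 2: S2/S1 = 1473/1948 = 0.75616
Step 3: ln(S2/S1) = ln(0.75616) = -0.27950
Step 4: m = -2.70805 / -0.27950 = 9.69

9.69 (Weibull m)


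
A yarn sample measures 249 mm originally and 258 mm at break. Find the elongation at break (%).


Formula: Elongation (%) = ((L_break - L0) / L0) * 100
Step 1: Extension = 258 - 249 = 9 mm
Step 2: Elongation = (9 / 249) * 100
Step 3: Elongation = 0.036145 * 100 = 3.6145% ≈ 3.6%

3.6%


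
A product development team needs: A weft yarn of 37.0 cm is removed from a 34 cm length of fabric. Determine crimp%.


Formula: Crimp% = ((L_yarn - L_fabric) / L_fabric) * 100
Step 1: Extension = 37.0 - 34 = 3.0 cm
Step 2: Crimp% = (3.0 / 34) * 100
Step 3: Crimp% = 0.088235 * 100 = 8.8235% ≈ 8.8%

8.8%


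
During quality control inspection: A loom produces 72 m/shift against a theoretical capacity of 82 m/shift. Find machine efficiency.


Formula: Efficiency% = (Actual output / Theoretical output) * 100
Efficiency% = (72 / 82) * 100
Efficiency% = 0.878049 * 100 = 87.8049% ≈ 87.8%

87.8%


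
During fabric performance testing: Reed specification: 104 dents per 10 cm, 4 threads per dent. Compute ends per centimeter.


Formula: EPC = (dents per 10 cm * ends per dent) / 10
Step 1: Total ends per 10 cm = 104 * 4 = 416
Step 2: EPC = 416 / 10 = 41.6 ends/cm

41.6 ends/cm


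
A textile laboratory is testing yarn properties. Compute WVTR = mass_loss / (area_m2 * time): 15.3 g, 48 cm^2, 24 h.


Formula: WVTR = mass_loss / (area * time)
Step 1: Convert area: 48 cm^2 = 0.0048 m^2
Step 2: WVTR = 15.3 g / (0.0048 m^2 * 24 h)
Step 3: WVTR = 15.3 / 0.1152 = 132.8 g/m^2/h

132.8 g/m^2/h


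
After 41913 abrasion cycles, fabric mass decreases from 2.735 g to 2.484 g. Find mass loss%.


Formula: Mass loss% = ((m_before - m_after) / m_before) * 100
Step 1: Mass loss = 2.735 - 2.484 = 0.251 g
Step 2: Ratio = 0.251 / 2.735 = 0.0917733
Step 3: Mass loss% = 0.0917733 * 100 = 9.17733% ≈ 9.18%

9.18%


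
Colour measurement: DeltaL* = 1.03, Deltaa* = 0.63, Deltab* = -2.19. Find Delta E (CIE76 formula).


Formula: Delta E = sqrt(dL*^2 + da*^2 + db*^2)
Step 1: dL*^2 = 1.03^2 = 1.0609
Step 2: da*^2 = 0.63^2 = 0.3969
Step 3: db*^2 = (-2.19)^2 = 4.7961
Step 4: Sum = 1.0609 + 0.3969 + 4.7961 = 6.2539
Step 5: Delta E = sqrt(6.2539) = 2.5

2.5 Delta E


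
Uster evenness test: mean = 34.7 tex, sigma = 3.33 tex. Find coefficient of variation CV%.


Formula: CV% = (standard deviation / mean) * 100
Step 1: Ratio = 3.33 / 34.7 = 0.095965
Step 2: CV% = 0.095965 * 100 = 9.5965% ≈ 9.6%

9.6%


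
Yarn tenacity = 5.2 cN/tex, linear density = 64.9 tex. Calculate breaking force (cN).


Formula: Breaking force = Tenacity * Linear density
F = 5.2 cN/tex * 64.9 tex
F = 337.48 cN

337.48 cN


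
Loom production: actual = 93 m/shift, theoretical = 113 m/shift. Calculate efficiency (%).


Formula: Efficiency% = (Actual output / Theoretical output) * 100
Efficiency% = (93 / 113) * 100
Efficiency% = 0.823009 * 100 = 82.3009% ≈ 82.3%

82.3%


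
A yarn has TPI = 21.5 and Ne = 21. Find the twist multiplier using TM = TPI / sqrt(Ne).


Formula: TM = TPI / sqrt(Ne)
Step 1: sqrt(Ne) = sqrt(21) = 4.5826
Step 2: TM = 21.5 / 4.5826 = 4.69

4.69 TM


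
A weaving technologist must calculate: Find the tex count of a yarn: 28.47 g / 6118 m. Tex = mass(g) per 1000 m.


Formula: Tex = (mass_g / length_m) * 1000
Substituting: Tex = (28.47 / 6118) * 1000
Intermediate: 28.47 / 6118 = 0.00465348 g/m
Tex = 0.00465348 * 1000 = 4.65 tex

4.65 tex


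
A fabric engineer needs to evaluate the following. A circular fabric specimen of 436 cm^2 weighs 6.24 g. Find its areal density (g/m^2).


Formula: GSM = mass_g / area_m2
Step 1: Convert area: 436 cm^2 = 436 / 10000 = 0.0436 m^2
Step 2: GSM = 6.24 g / 0.0436 m^2 = 143.1 g/m^2

143.1 g/m^2


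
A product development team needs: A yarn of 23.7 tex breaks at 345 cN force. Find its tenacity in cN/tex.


Formula: Tenacity = Breaking force / Linear density
Tenacity = 345 cN / 23.7 tex
Tenacity = 14.56 cN/tex

14.56 cN/tex


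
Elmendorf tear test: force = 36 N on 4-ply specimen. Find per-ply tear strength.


Formula: Per-ply strength = Total force / Number of plies
Per-ply = 36 N / 4
Per-ply = 9 N

9 N


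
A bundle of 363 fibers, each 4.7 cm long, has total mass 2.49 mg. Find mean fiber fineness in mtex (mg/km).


Formula: fineness (mtex) = mass (mg) / total length (km) = (mass_mg / total_length_m) * 1000
Step 1: Convert fiber length: 4.7 cm = 0.047 m
Step 2: Total fiber length = 363 * 0.047 = 17.061 m
Step 3: Linear density = 2.49 mg / 17.061 m = 0.1459 mg/m
Step 4: fineness = 0.1459 * 1000 = 145.9 mtex

145.9 mtex


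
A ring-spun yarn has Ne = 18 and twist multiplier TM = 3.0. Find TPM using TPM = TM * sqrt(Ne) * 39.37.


Formula: TPM = TM * sqrt(Ne) * 39.37
Step 1: sqrt(Ne) = sqrt(18) = 4.2426
Step 2: TM * sqrt(Ne) = 3.0 * 4.2426 = 12.7278
Step 3: TPM = 12.7278 * 39.37 = 501 twists/m

501 twists/m


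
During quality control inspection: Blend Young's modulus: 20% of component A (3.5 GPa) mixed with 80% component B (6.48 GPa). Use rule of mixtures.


Formula: Blend property = (fraction_A * property_A) + (fraction_B * property_B)
Step 1: Contribution A = 20/100 * 3.5 GPa = 0.7 GPa
Step 2: Contribution B = 80/100 * 6.48 GPa = 5.184 GPa
Step 3: Blend Young's modulus = 0.7 + 5.184 = 5.884 GPa

5.884 GPa


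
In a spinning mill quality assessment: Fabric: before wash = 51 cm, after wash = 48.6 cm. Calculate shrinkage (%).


Formula: Shrinkage% = ((L_before - L_after) / L_before) * 100
Step 1: Shrinkage = 51 - 48.6 = 2.4 cm
Step 2: Shrinkage% = (2.4 / 51) * 100
Step 3: Shrinkage% = 0.047059 * 100 = 4.7059% ≈ 4.7%

4.7%


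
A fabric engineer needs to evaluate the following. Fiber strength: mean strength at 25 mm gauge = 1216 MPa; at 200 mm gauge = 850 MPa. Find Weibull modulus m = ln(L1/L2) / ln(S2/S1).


Formula: m = ln(L1/L2) / ln(S2/S1)
Step 1: ln(L1/L2) = ln(25/200) = -2.07944
Step 2: S2/S1 = 850/1216 = 0.69901
Step 3: ln(S2/S1) = ln(0.69901) = -0.35809
Step 4: m = -2.07944 / -0.35809 = 5.81

5.81 (Weibull m)


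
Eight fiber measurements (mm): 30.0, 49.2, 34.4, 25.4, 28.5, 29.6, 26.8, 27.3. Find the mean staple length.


Formula: Mean = sum of lengths / count
Sum = 30.0 + 49.2 + 34.4 + 25.4 + 28.5 + 29.6 + 26.8 + 27.3
Sum = 251.2 mm
Mean = 251.2 / 8 = 31.40 mm

31.40 mm


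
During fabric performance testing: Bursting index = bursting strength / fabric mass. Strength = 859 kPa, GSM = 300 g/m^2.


Formula: Bursting Index = Bursting Strength / Fabric GSM
BI = 859 kPa / 300 g/m^2
BI = 2.863 kPa/(g/m^2)

2.863 kPa/(g/m^2)


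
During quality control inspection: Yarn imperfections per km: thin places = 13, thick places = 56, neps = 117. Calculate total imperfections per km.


Formula: Total = thin places + thick places + neps
Total = 13 + 56 + 117
Total = 186 imperfections/km

186 imperfections/km


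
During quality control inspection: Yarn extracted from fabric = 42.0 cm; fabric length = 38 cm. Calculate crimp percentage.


Formula: Crimp% = ((L_yarn - L_fabric) / L_fabric) * 100
Step 1: Extension = 42.0 - 38 = 4.0 cm
Step 2: Crimp% = (4.0 / 38) * 100
Step 3: Crimp% = 0.105263 * 100 = 10.5263% ≈ 10.5%

10.5%


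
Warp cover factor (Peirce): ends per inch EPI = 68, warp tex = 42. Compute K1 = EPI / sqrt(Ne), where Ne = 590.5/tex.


Formula: K1 = EPI / sqrt(Ne), with Ne = 590.5 / tex_warp
Step 1: Ne = 590.5 / 42 = 14.06
Step 2: sqrt(Ne) = sqrt(14.06) = 3.7497
Step 3: K1 = 68 / 3.7497 = 18.1

18.1


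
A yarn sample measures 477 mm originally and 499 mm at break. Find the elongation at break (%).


Formula: Elongation (%) = ((L_break - L0) / L0) * 100
Step 1: Extension = 499 - 477 = 22 mm
Step 2: Elongation = (22 / 477) * 100
Step 3: Elongation = 0.046122 * 100 = 4.6122% ≈ 4.6%

4.6%


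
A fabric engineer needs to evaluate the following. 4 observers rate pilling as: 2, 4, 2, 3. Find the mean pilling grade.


Formula: Mean = sum / count
Sum = 2 + 4 + 2 + 3 = 11
Mean = 11 / 4 = 2.8

2.8


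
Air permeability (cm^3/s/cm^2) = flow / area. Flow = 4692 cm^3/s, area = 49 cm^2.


Formula: Air Permeability = Airflow / Test Area
AP = 4692 cm^3/s / 49 cm^2
AP = 95.8 cm^3/s/cm^2

95.8 cm^3/s/cm^2


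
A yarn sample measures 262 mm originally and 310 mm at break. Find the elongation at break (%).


Formula: Elongation (%) = ((L_break - L0) / L0) * 100
Step 1: Extension = 310 - 262 = 48 mm
Step 2: Elongation = (48 / 262) * 100
Step 3: Elongation = 0.183206 * 100 = 18.3206% ≈ 18.3%

18.3%


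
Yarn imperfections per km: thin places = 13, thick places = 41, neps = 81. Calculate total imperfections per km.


Formula: Total = thin places + thick places + neps
Total = 13 + 41 + 81
Total = 135 imperfections/km

135 imperfections/km


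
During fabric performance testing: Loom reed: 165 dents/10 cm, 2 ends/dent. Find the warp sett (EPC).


Formula: EPC = (dents per 10 cm * ends per dent) / 10
Step 1: Total ends per 10 cm = 165 * 2 = 330
Step 2: EPC = 330 / 10 = 33.0 ends/cm

33.0 ends/cm


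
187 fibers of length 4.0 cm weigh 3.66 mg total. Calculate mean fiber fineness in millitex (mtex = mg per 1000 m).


Formula: fineness (mtex) = mass (mg) / total length (km) = (mass_mg / total_length_m) * 1000
Step 1: Convert fiber length: 4.0 cm = 0.04 m
Step 2: Total fiber length = 187 * 0.04 = 7.48 m
Step 3: Linear density = 3.66 mg / 7.48 m = 0.4893 mg/m
Step 4: fineness = 0.4893 * 1000 = 489.3 mtex

489.3 mtex


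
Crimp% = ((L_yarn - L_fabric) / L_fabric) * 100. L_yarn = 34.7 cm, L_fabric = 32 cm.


Formula: Crimp% = ((L_yarn - L_fabric) / L_fabric) * 100
Step 1: Extension = 34.7 - 32 = 2.7 cm
Step 2: Crimp% = (2.7 / 32) * 100
Step 3: Crimp% = 0.084375 * 100 = 8.4375% ≈ 8.4%

8.4%


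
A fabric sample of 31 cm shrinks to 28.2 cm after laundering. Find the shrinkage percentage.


Formula: Shrinkage% = ((L_before - L_after) / L_before) * 100
Step 1: Shrinkage = 31 - 28.2 = 2.8 cm
Step 2: Shrinkage% = (2.8 / 31) * 100
Step 3: Shrinkage% = 0.090323 * 100 = 9.0323% ≈ 9.0%

9.0%


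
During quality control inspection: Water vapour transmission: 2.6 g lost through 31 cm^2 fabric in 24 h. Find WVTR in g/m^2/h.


Formula: WVTR = mass_loss / (area * time)
Step 1: Convert area: 31 cm^2 = 0.0031 m^2
Step 2: WVTR = 2.6 g / (0.0031 m^2 * 24 h)
Step 3: WVTR = 2.6 / 0.0744 = 34.9 g/m^2/h

34.9 g/m^2/h


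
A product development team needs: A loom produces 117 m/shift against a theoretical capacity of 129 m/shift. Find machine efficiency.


Formula: Efficiency% = (Actual output / Theoretical output) * 100
Efficiency% = (117 / 129) * 100
Efficiency% = 0.906977 * 100 = 90.6977% ≈ 90.7%

90.7%


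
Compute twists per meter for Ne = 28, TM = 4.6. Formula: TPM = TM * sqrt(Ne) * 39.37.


Formula: TPM = TM * sqrt(Ne) * 39.37
Step 1: sqrt(Ne) = sqrt(28) = 5.2915
Step 2: TM * sqrt(Ne) = 4.6 * 5.2915 = 24.3409
Step 3: TPM = 24.3409 * 39.37 = 958 twists/m

958 twists/m


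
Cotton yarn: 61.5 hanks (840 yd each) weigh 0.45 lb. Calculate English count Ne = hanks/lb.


Formula: Ne = hanks / mass_lb
Substituting: Ne = 61.5 / 0.45
Ne = 136.7

136.7 Ne


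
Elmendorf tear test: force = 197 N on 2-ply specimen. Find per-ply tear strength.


Formula: Per-ply strength = Total force / Number of plies
Per-ply = 197 N / 2
Per-ply = 98.5 N

98.5 N


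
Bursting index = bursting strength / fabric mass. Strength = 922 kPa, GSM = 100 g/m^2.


Formula: Bursting Index = Bursting Strength / Fabric GSM
BI = 922 kPa / 100 g/m^2
BI = 9.220 kPa/(g/m^2)

9.220 kPa/(g/m^2)


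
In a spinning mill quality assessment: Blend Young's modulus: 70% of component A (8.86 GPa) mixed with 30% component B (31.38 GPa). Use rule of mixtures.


Formula: Blend property = (fraction_A * property_A) + (fraction_B * property_B)
Step 1: Contribution A = 70/100 * 8.86 GPa = 6.202 GPa
Step 2: Contribution B = 30/100 * 31.38 GPa = 9.414 GPa
Step 3: Blend Young's modulus = 6.202 + 9.414 = 15.616 GPa

15.616 GPa


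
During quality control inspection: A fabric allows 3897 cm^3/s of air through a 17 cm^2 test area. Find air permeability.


Formula: Air Permeability = Airflow / Test Area
AP = 3897 cm^3/s / 17 cm^2
AP = 229.2 cm^3/s/cm^2

229.2 cm^3/s/cm^2


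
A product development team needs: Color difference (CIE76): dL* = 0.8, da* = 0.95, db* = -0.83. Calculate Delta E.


Formula: Delta E = sqrt(dL*^2 + da*^2 + db*^2)
Step 1: dL*^2 = 0.8^2 = 0.64
Step 2: da*^2 = 0.95^2 = 0.9025
Step 3: db*^2 = (-0.83)^2 = 0.6889
Step 4: Sum = 0.64 + 0.9025 + 0.6889 = 2.2314
Step 5: Delta E = sqrt(2.2314) = 1.49

1.49 Delta E


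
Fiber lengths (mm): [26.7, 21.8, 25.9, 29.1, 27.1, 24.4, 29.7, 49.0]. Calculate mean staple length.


Formula: Mean = sum of lengths / count
Sum = 26.7 + 21.8 + 25.9 + 29.1 + 27.1 + 24.4 + 29.7 + 49.0
Sum = 233.7 mm
Mean = 233.7 / 8 = 29.21 mm

29.21 mm


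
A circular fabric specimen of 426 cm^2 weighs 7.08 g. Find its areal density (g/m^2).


Formula: GSM = mass_g / area_m2
Step 1: Convert area: 426 cm^2 = 426 / 10000 = 0.0426 m^2
Step 2: GSM = 7.08 g / 0.0426 m^2 = 166.2 g/m^2

166.2 g/m^2


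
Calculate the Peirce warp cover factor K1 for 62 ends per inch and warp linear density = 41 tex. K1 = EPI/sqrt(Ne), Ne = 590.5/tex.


Formula: K1 = EPI / sqrt(Ne), with Ne = 590.5 / tex_warp
Step 1: Ne = 590.5 / 41 = 14.402
Step 2: sqrt(Ne) = sqrt(14.402) = 3.795
Step 3: K1 = 62 / 3.795 = 16.3

16.3


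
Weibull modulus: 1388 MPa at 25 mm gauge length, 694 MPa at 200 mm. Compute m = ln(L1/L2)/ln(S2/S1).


Formula: m = ln(L1/L2) / ln(S2/S1)
Step 1: ln(L1/L2) = ln(25/200) = -2.07944
Step 2: S2/S1 = 694/1388 = 0.5
Step 3: ln(S2/S1) = ln(0.5) = -0.69315
Step 4: m = -2.07944 / -0.69315 = 3.00

3.00 (Weibull m)


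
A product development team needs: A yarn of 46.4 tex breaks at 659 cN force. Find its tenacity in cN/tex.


Formula: Tenacity = Breaking force / Linear density
Tenacity = 659 cN / 46.4 tex
Tenacity = 14.20 cN/tex

14.20 cN/tex


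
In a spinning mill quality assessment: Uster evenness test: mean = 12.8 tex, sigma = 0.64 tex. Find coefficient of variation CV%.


Formula: CV% = (standard deviation / mean) * 100
Step 1: Ratio = 0.64 / 12.8 = 0.05
Step 2: CV% = 0.05 * 100 = 5.0%

5.0%


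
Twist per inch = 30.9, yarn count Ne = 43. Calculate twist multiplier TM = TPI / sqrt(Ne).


Formula: TM = TPI / sqrt(Ne)
Step 1: sqrt(Ne) = sqrt(43) = 6.5574
Step 2: TM = 30.9 / 6.5574 = 4.71

4.71 TM


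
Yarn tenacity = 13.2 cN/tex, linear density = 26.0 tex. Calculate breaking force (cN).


Formula: Breaking force = Tenacity * Linear density
F = 13.2 cN/tex * 26.0 tex
F = 343.20 cN

343.20 cN


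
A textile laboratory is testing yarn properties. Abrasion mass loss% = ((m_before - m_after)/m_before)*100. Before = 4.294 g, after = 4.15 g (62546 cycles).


Formula: Mass loss% = ((m_before - m_after) / m_before) * 100
Step 1: Mass loss = 4.294 - 4.15 = 0.144 g
Step 2: Ratio = 0.144 / 4.294 = 0.0335352
Step 3: Mass loss% = 0.0335352 * 100 = 3.35352% ≈ 3.35%

3.35%


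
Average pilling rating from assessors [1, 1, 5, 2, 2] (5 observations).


Formula: Mean = sum / count
Sum = 1 + 1 + 5 + 2 + 2 = 11
Mean = 11 / 5 = 2.2

2.2


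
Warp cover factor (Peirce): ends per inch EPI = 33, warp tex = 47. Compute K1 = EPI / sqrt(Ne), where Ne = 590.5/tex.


Formula: K1 = EPI / sqrt(Ne), with Ne = 590.5 / tex_warp
Step 1: Ne = 590.5 / 47 = 12.564
Step 2: sqrt(Ne) = sqrt(12.564) = 3.5446
Step 3: K1 = 33 / 3.5446 = 9.3

9.3


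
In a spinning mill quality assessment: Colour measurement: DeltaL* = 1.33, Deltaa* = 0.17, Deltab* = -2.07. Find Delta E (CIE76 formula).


Formula: Delta E = sqrt(dL*^2 + da*^2 + db*^2)
Step 1: dL*^2 = 1.33^2 = 1.7689
Step 2: da*^2 = 0.17^2 = 0.0289
Step 3: db*^2 = (-2.07)^2 = 4.2849
Step 4: Sum = 1.7689 + 0.0289 + 4.2849 = 6.0827
Step 5: Delta E = sqrt(6.0827) = 2.47

2.47 Delta E


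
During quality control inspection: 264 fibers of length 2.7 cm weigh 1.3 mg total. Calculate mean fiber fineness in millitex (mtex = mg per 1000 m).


Formula: fineness (mtex) = mass (mg) / total length (km) = (mass_mg / total_length_m) * 1000
Step 1: Convert fiber length: 2.7 cm = 0.027 m
Step 2: Total fiber length = 264 * 0.027 = 7.128 m
Step 3: Linear density = 1.3 mg / 7.128 m = 0.1824 mg/m
Step 4: fineness = 0.1824 * 1000 = 182.4 mtex

182.4 mtex


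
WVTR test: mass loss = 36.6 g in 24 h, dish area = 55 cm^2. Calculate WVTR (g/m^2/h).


Formula: WVTR = mass_loss / (area * time)
Step 1: Convert area: 55 cm^2 = 0.0055 m^2
Step 2: WVTR = 36.6 g / (0.0055 m^2 * 24 h)
Step 3: WVTR = 36.6 / 0.132 = 277.3 g/m^2/h

277.3 g/m^2/h


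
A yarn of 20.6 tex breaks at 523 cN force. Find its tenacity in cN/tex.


Formula: Tenacity = Breaking force / Linear density
Tenacity = 523 cN / 20.6 tex
Tenacity = 25.39 cN/tex

25.39 cN/tex


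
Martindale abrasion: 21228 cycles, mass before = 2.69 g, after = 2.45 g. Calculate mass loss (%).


Formula: Mass loss% = ((m_before - m_after) / m_before) * 100
Step 1: Mass loss = 2.69 - 2.45 = 0.24 g
Step 2: Ratio = 0.24 / 2.69 = 0.0892193
Step 3: Mass loss% = 0.0892193 * 100 = 8.92193% ≈ 8.92%

8.92%


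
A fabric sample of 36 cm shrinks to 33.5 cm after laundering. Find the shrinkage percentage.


Formula: Shrinkage% = ((L_before - L_after) / L_before) * 100
Step 1: Shrinkage = 36 - 33.5 = 2.5 cm
Step 2: Shrinkage% = (2.5 / 36) * 100
Step 3: Shrinkage% = 0.069444 * 100 = 6.9444% ≈ 6.9%

6.9%


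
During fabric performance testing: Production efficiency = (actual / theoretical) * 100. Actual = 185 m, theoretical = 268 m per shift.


Formula: Efficiency% = (Actual output / Theoretical output) * 100
Efficiency% = (185 / 268) * 100
Efficiency% = 0.690299 * 100 = 69.0299% ≈ 69.0%

69.0%


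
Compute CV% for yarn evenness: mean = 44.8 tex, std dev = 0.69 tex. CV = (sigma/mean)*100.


Formula: CV% = (standard deviation / mean) * 100
Step 1: Ratio = 0.69 / 44.8 = 0.015402
Step 2: CV% = 0.015402 * 100 = 1.5402% ≈ 1.5%

1.5%


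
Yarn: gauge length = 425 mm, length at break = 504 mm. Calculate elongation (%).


Formula: Elongation (%) = ((L_break - L0) / L0) * 100
Step 1: Extension = 504 - 425 = 79 mm
Step 2: Elongation = (79 / 425) * 100
Step 3: Elongation = 0.185882 * 100 = 18.5882% ≈ 18.6%

18.6%


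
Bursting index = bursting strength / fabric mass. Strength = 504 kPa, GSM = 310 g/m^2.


Formula: Bursting Index = Bursting Strength / Fabric GSM
BI = 504 kPa / 310 g/m^2
BI = 1.626 kPa/(g/m^2)

1.626 kPa/(g/m^2)


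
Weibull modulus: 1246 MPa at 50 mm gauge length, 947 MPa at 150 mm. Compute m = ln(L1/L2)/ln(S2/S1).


Formula: m = ln(L1/L2) / ln(S2/S1)
Step 1: ln(L1/L2) = ln(50/150) = -1.09861
Step 2: S2/S1 = 947/1246 = 0.76003
Step 3: ln(S2/S1) = ln(0.76003) = -0.27440
Step 4: m = -1.09861 / -0.27440 = 4.00

4.00 (Weibull m)
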